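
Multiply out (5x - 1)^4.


Expand (5x - 1)^4 by repeated multiplication:
  (5x - 1)^2 = 25x^2 - 10x + 1
  (5x - 1)^3 = 125x^3 - 75x^2 + 15x - 1
= 625x^4 - 500x^3 + 150x^2 - 20x + 1


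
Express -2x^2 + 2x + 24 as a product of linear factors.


Roots satisfy r1 + r2 = -b/a = 1 and r1*r2 = c/a = -12.
So r1 = -3, r2 = 4.
-2x^2 + 2x + 24 = -2(x - r1)(x - r2) = -2(x + 3)(x - 4)


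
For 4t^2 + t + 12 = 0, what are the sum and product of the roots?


For at^2+bt+c=0: sum = -b/a, product = c/a.
a=4, b=1, c=12
Sum = -(1)/4 = -1/4
Product = (12)/4 = 3


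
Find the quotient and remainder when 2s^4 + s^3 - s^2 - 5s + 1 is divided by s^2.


(2s^4 + s^3 - s^2 - 5s + 1) / (s^2)
Step 1: 2s^2 * (s^2) = 2s^4; subtract.
Step 2: s * (s^2) = s^3; subtract.
Step 3: -1 * (s^2) = -s^2; subtract.
Quotient: 2s^2 + s - 1, Remainder: -5s + 1


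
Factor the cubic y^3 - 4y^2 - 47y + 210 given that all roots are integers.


Try integer roots (divisors of 210). y=6: p(6)=0.
Divide out (y - 6): quotient is y^2 + 2y - 35.
Factor the quadratic: (y + 7)(y - 5)
Result: (y - 6)(y + 7)(y - 5)


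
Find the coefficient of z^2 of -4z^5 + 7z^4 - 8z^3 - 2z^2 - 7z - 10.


Read off the coefficient of z^2: -2


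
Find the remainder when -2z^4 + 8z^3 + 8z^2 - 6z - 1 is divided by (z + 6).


By the Remainder Theorem, the remainder equals p(-6):
  -2*(-6)^4 = -2592
  8*(-6)^3 = -1728
  8*(-6)^2 = 288
  -6*(-6)^1 = 36
  constant: -1
Sum: -2592 - 1728 + 288 + 36 - 1 = -3997


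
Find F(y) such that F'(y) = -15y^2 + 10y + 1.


Reverse power rule on each term:
  ∫ -15y^2 dy = -5y^3
  ∫ 10y dy = 5y^2
  ∫ 1 dy = y
F(y) = -5y^3 + 5y^2 + y + C


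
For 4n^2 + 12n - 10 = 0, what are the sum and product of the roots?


For an^2+bn+c=0: sum = -b/a, product = c/a.
a=4, b=12, c=-10
Sum = -(12)/4 = -3
Product = (-10)/4 = -5/2


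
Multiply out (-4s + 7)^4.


Expand (-4s + 7)^4 by repeated multiplication:
  (-4s + 7)^2 = 16s^2 - 56s + 49
  (-4s + 7)^3 = -64s^3 + 336s^2 - 588s + 343
= 256s^4 - 1792s^3 + 4704s^2 - 5488s + 2401


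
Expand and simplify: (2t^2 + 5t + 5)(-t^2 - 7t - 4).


Distribute each term of the first polynomial:
  (2t^2)(-t^2 - 7t - 4) = -2t^4 - 14t^3 - 8t^2
  (5t)(-t^2 - 7t - 4) = -5t^3 - 35t^2 - 20t
  (5)(-t^2 - 7t - 4) = -5t^2 - 35t - 20
Sum: -2t^4 - 19t^3 - 48t^2 - 55t - 20


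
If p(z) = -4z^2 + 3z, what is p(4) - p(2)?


p(4) = -52
p(2) = -10
p(4) - p(2) = -52 + 10 = -42


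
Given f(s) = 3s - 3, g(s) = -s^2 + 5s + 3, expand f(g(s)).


Substitute g(s) into f:
f(g(s)) = 3*(-s^2 + 5s + 3) + (-3)
Expand and combine: -3s^2 + 15s + 6


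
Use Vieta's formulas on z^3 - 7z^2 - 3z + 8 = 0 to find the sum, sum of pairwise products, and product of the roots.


Monic cubic z^3+bz^2+cz+d=0: sum=-b, pairwise sum=c, product=-d.
b=-7, c=-3, d=8
r1+r2+r3 = 7
r1r2+r1r3+r2r3 = -3
r1r2r3 = -8


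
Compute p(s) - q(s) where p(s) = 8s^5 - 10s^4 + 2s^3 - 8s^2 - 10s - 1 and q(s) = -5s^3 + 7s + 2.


Distribute the minus sign:
  (8s^5 - 10s^4 + 2s^3 - 8s^2 - 10s - 1)
- (-5s^3 + 7s + 2)
Negate second polynomial: 5s^3 - 7s - 2
Add: 8s^5 - 10s^4 + 7s^3 - 8s^2 - 17s - 3


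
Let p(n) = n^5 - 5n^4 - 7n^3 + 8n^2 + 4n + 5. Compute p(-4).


Using direct substitution:
  1 * (-4)^5 = -1024
  -5 * (-4)^4 = -1280
  -7 * (-4)^3 = 448
  8 * (-4)^2 = 128
  4 * (-4)^1 = -16
  constant: 5
Sum = -1024 - 1280 + 448 + 128 - 16 + 5 = -1739


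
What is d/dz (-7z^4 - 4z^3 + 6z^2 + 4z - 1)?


Apply the power rule term by term:
  d/dz(-7z^4) = -28z^3
  d/dz(-4z^3) = -12z^2
  d/dz(6z^2) = 12z
  d/dz(4z) = 4
  d/dz(-1) = 0
p'(z) = -28z^3 - 12z^2 + 12z + 4


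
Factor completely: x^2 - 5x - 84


Roots satisfy r1 + r2 = -b/a = 5 and r1*r2 = c/a = -84.
So r1 = 12, r2 = -7.
x^2 - 5x - 84 = (x - r1)(x - r2) = (x - 12)(x + 7)


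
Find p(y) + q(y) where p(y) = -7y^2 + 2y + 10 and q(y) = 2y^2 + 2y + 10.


Align terms by degree and add:
  -7y^2 + 2y + 10
+ 2y^2 + 2y + 10
= -5y^2 + 4y + 20


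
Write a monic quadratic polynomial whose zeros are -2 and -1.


p(n) = (n + 2)(n + 1)
Expand: n^2 + 3n + 2


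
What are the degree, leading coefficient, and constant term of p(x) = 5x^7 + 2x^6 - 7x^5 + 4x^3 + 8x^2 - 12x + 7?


Highest power of x is 7, with coefficient 5. Constant term is 7.
Degree = 7, leading coefficient = 5, constant term = 7


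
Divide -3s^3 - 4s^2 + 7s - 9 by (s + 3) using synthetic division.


Synthetic division with c = -3. Coefficients: -3, -4, 7, -9
Bring down -3.
  -3 * -3 = 9; 9 - 4 = 5
  5 * -3 = -15; -15 + 7 = -8
  -8 * -3 = 24; 24 - 9 = 15
Quotient: -3s^2 + 5s - 8, Remainder: 15


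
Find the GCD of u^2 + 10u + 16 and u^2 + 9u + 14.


Factor each:
  u^2 + 10u + 16 = (u + 2)(u + 8)
  u^2 + 9u + 14 = (u + 2)(u + 7)
Common monic factor: u + 2


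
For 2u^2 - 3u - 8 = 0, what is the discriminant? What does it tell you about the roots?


D = b^2 - 4ac = (-3)^2 - 4(2)(-8) = 9 + 64 = 73
Since D > 0: two distinct irrational roots


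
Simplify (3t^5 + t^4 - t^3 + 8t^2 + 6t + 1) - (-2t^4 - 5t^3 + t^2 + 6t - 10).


Distribute the minus sign:
  (3t^5 + t^4 - t^3 + 8t^2 + 6t + 1)
- (-2t^4 - 5t^3 + t^2 + 6t - 10)
Negate second polynomial: 2t^4 + 5t^3 - t^2 - 6t + 10
Add: 3t^5 + 3t^4 + 4t^3 + 7t^2 + 11


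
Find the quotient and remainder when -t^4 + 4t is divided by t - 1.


(-t^4 + 4t) / (t - 1)
Step 1: -t^3 * (t - 1) = -t^4 + t^3; subtract.
Step 2: -t^2 * (t - 1) = -t^3 + t^2; subtract.
Step 3: -t * (t - 1) = -t^2 + t; subtract.
Step 4: 3 * (t - 1) = 3t - 3; subtract.
Quotient: -t^3 - t^2 - t + 3, Remainder: 3


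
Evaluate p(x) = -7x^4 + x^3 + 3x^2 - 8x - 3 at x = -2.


Using direct substitution:
  -7 * (-2)^4 = -112
  1 * (-2)^3 = -8
  3 * (-2)^2 = 12
  -8 * (-2)^1 = 16
  constant: -3
Sum = -112 - 8 + 12 + 16 - 3 = -95


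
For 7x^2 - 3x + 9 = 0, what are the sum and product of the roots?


For ax^2+bx+c=0: sum = -b/a, product = c/a.
a=7, b=-3, c=9
Sum = -(-3)/7 = 3/7
Product = (9)/7 = 9/7


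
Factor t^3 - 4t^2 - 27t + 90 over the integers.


Try integer roots (divisors of 90). t=-5: p(-5)=0.
Divide out (t + 5): quotient is t^2 - 9t + 18.
Factor the quadratic: (t - 3)(t - 6)
Result: (t + 5)(t - 3)(t - 6)


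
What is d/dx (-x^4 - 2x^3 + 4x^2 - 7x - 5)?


Apply the power rule term by term:
  d/dx(-x^4) = -4x^3
  d/dx(-2x^3) = -6x^2
  d/dx(4x^2) = 8x
  d/dx(-7x) = -7
  d/dx(-5) = 0
p'(x) = -4x^3 - 6x^2 + 8x - 7


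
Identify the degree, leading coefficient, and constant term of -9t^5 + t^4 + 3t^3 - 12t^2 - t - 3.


Highest power of t is 5, with coefficient -9. Constant term is -3.
Degree = 5, leading coefficient = -9, constant term = -3


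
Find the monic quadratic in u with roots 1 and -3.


p(u) = (u - 1)(u + 3)
Expand: u^2 + 2u - 3


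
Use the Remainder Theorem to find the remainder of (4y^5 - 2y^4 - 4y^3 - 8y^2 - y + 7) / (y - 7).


By the Remainder Theorem, the remainder equals p(7):
  4*(7)^5 = 67228
  -2*(7)^4 = -4802
  -4*(7)^3 = -1372
  -8*(7)^2 = -392
  -1*(7)^1 = -7
  constant: 7
Sum: 67228 - 4802 - 1372 - 392 - 7 + 7 = 60662


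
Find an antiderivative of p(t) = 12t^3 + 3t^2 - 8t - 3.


Reverse power rule on each term:
  ∫ 12t^3 dt = 3t^4
  ∫ 3t^2 dt = t^3
  ∫ -8t dt = -4t^2
  ∫ -3 dt = -3t
F(t) = 3t^4 + t^3 - 4t^2 - 3t + C


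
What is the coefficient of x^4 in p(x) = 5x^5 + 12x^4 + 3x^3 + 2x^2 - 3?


Read off the coefficient of x^4: 12


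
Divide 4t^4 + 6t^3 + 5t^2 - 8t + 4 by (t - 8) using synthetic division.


Synthetic division with c = 8. Coefficients: 4, 6, 5, -8, 4
Bring down 4.
  4 * 8 = 32; 32 + 6 = 38
  38 * 8 = 304; 304 + 5 = 309
  309 * 8 = 2472; 2472 - 8 = 2464
  2464 * 8 = 19712; 19712 + 4 = 19716
Quotient: 4t^3 + 38t^2 + 309t + 2464, Remainder: 19716


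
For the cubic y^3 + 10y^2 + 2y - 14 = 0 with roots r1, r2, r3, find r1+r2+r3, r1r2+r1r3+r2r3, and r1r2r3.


Monic cubic y^3+by^2+cy+d=0: sum=-b, pairwise sum=c, product=-d.
b=10, c=2, d=-14
r1+r2+r3 = -10
r1r2+r1r3+r2r3 = 2
r1r2r3 = 14


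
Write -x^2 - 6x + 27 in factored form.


Roots satisfy r1 + r2 = -b/a = -6 and r1*r2 = c/a = -27.
So r1 = 3, r2 = -9.
-x^2 - 6x + 27 = -(x - r1)(x - r2) = -(x - 3)(x + 9)


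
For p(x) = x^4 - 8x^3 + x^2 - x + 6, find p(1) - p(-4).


p(1) = -1
p(-4) = 794
p(1) - p(-4) = -1 - 794 = -795


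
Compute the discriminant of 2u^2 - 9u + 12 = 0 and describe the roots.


D = b^2 - 4ac = (-9)^2 - 4(2)(12) = 81 - 96 = -15
Since D < 0: two complex conjugate roots (no real roots)


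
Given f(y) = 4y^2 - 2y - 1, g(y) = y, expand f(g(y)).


Substitute g(y) into f:
f(g(y)) = 4*(y)^2 + (-2)*(y) + (-1)
(y)^2 = y^2
Expand and combine: 4y^2 - 2y - 1


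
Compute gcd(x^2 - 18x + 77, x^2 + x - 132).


Factor each:
  x^2 - 18x + 77 = (x - 11)(x - 7)
  x^2 + x - 132 = (x - 11)(x + 12)
Common monic factor: x - 11


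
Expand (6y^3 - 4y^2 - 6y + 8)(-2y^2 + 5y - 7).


Distribute each term of the first polynomial:
  (6y^3)(-2y^2 + 5y - 7) = -12y^5 + 30y^4 - 42y^3
  (-4y^2)(-2y^2 + 5y - 7) = 8y^4 - 20y^3 + 28y^2
  (-6y)(-2y^2 + 5y - 7) = 12y^3 - 30y^2 + 42y
  (8)(-2y^2 + 5y - 7) = -16y^2 + 40y - 56
Sum: -12y^5 + 38y^4 - 50y^3 - 18y^2 + 82y - 56


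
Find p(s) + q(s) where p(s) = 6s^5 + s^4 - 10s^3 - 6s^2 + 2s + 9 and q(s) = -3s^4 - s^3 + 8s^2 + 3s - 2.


Align terms by degree and add:
  6s^5 + s^4 - 10s^3 - 6s^2 + 2s + 9
  -3s^4 - s^3 + 8s^2 + 3s - 2
= 6s^5 - 2s^4 - 11s^3 + 2s^2 + 5s + 7


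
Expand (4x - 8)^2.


Expand (4x - 8)^2 by repeated multiplication:
= 16x^2 - 64x + 64


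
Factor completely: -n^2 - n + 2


Roots satisfy r1 + r2 = -b/a = -1 and r1*r2 = c/a = -2.
So r1 = -2, r2 = 1.
-n^2 - n + 2 = -(n - r1)(n - r2) = -(n + 2)(n - 1)


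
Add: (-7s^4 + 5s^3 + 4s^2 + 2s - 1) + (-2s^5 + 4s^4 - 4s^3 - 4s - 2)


Align terms by degree and add:
  -7s^4 + 5s^3 + 4s^2 + 2s - 1
  -2s^5 + 4s^4 - 4s^3 - 4s - 2
= -2s^5 - 3s^4 + s^3 + 4s^2 - 2s - 3


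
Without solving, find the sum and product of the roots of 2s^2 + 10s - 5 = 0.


For as^2+bs+c=0: sum = -b/a, product = c/a.
a=2, b=10, c=-5
Sum = -(10)/2 = -5
Product = (-5)/2 = -5/2


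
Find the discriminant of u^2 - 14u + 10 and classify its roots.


D = b^2 - 4ac = (-14)^2 - 4(1)(10) = 196 - 40 = 156
Since D > 0: two distinct irrational roots


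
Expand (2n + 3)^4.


Expand (2n + 3)^4 by repeated multiplication:
  (2n + 3)^2 = 4n^2 + 12n + 9
  (2n + 3)^3 = 8n^3 + 36n^2 + 54n + 27
= 16n^4 + 96n^3 + 216n^2 + 216n + 81


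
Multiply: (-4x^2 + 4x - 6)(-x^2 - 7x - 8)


Distribute each term of the first polynomial:
  (-4x^2)(-x^2 - 7x - 8) = 4x^4 + 28x^3 + 32x^2
  (4x)(-x^2 - 7x - 8) = -4x^3 - 28x^2 - 32x
  (-6)(-x^2 - 7x - 8) = 6x^2 + 42x + 48
Sum: 4x^4 + 24x^3 + 10x^2 + 10x + 48


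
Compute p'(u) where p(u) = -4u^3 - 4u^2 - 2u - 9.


Apply the power rule term by term:
  d/du(-4u^3) = -12u^2
  d/du(-4u^2) = -8u
  d/du(-2u) = -2
  d/du(-9) = 0
p'(u) = -12u^2 - 8u - 2


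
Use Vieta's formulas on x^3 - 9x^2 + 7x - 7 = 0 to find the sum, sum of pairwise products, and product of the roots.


Monic cubic x^3+bx^2+cx+d=0: sum=-b, pairwise sum=c, product=-d.
b=-9, c=7, d=-7
r1+r2+r3 = 9
r1r2+r1r3+r2r3 = 7
r1r2r3 = 7


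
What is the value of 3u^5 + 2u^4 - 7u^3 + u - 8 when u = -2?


Using direct substitution:
  3 * (-2)^5 = -96
  2 * (-2)^4 = 32
  -7 * (-2)^3 = 56
  0 * (-2)^2 = 0
  1 * (-2)^1 = -2
  constant: -8
Sum = -96 + 32 + 56 + 0 - 2 - 8 = -18


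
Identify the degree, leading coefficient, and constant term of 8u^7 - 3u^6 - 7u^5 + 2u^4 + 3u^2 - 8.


Highest power of u is 7, with coefficient 8. Constant term is -8.
Degree = 7, leading coefficient = 8, constant term = -8


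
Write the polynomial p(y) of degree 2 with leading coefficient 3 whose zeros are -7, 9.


p(y) = 3(y + 7)(y - 9)
Expand: 3y^2 - 6y - 189


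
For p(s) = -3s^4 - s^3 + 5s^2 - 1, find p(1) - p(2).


p(1) = 0
p(2) = -37
p(1) - p(2) = 0 + 37 = 37


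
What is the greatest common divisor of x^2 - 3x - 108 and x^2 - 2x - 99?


Factor each:
  x^2 - 3x - 108 = (x + 9)(x - 12)
  x^2 - 2x - 99 = (x + 9)(x - 11)
Common monic factor: x + 9


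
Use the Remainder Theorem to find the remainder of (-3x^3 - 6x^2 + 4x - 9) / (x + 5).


By the Remainder Theorem, the remainder equals p(-5):
  -3*(-5)^3 = 375
  -6*(-5)^2 = -150
  4*(-5)^1 = -20
  constant: -9
Sum: 375 - 150 - 20 - 9 = 196


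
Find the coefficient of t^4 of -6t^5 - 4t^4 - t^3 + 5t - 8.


Read off the coefficient of t^4: -4


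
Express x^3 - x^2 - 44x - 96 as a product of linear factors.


Try integer roots (divisors of -96). x=-4: p(-4)=0.
Divide out (x + 4): quotient is x^2 - 5x - 24.
Factor the quadratic: (x - 8)(x + 3)
Result: (x + 4)(x - 8)(x + 3)


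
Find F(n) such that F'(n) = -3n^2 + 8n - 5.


Reverse power rule on each term:
  ∫ -3n^2 dn = -n^3
  ∫ 8n dn = 4n^2
  ∫ -5 dn = -5n
F(n) = -n^3 + 4n^2 - 5n + C


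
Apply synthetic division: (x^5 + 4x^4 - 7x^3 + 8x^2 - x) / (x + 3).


Synthetic division with c = -3. Coefficients: 1, 4, -7, 8, -1, 0
Bring down 1.
  1 * -3 = -3; -3 + 4 = 1
  1 * -3 = -3; -3 - 7 = -10
  -10 * -3 = 30; 30 + 8 = 38
  38 * -3 = -114; -114 - 1 = -115
  -115 * -3 = 345; 345 + 0 = 345
Quotient: x^4 + x^3 - 10x^2 + 38x - 115, Remainder: 345


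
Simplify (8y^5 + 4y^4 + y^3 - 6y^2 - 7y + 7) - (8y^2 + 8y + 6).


Distribute the minus sign:
  (8y^5 + 4y^4 + y^3 - 6y^2 - 7y + 7)
- (8y^2 + 8y + 6)
Negate second polynomial: -8y^2 - 8y - 6
Add: 8y^5 + 4y^4 + y^3 - 14y^2 - 15y + 1


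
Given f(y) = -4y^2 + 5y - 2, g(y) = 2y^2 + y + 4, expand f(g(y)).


Substitute g(y) into f:
f(g(y)) = -4*(2y^2 + y + 4)^2 + 5*(2y^2 + y + 4) + (-2)
(2y^2 + y + 4)^2 = 4y^4 + 4y^3 + 17y^2 + 8y + 16
Expand and combine: -16y^4 - 16y^3 - 58y^2 - 27y - 46


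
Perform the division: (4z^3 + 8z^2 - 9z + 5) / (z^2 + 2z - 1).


(4z^3 + 8z^2 - 9z + 5) / (z^2 + 2z - 1)
Step 1: 4z * (z^2 + 2z - 1) = 4z^3 + 8z^2 - 4z; subtract.
Step 2: 0 * (z^2 + 2z - 1) = 0; subtract.
Quotient: 4z, Remainder: -5z + 5


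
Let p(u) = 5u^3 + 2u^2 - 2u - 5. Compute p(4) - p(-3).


p(4) = 339
p(-3) = -116
p(4) - p(-3) = 339 + 116 = 455


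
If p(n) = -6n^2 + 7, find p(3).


Using direct substitution:
  -6 * (3)^2 = -54
  0 * (3)^1 = 0
  constant: 7
Sum = -54 + 0 + 7 = -47


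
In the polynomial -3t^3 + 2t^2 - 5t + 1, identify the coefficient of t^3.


Read off the coefficient of t^3: -3


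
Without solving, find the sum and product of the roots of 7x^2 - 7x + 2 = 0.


For ax^2+bx+c=0: sum = -b/a, product = c/a.
a=7, b=-7, c=2
Sum = -(-7)/7 = 1
Product = (2)/7 = 2/7


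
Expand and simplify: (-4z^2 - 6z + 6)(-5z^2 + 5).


Distribute each term of the first polynomial:
  (-4z^2)(-5z^2 + 5) = 20z^4 - 20z^2
  (-6z)(-5z^2 + 5) = 30z^3 - 30z
  (6)(-5z^2 + 5) = -30z^2 + 30
Sum: 20z^4 + 30z^3 - 50z^2 - 30z + 30


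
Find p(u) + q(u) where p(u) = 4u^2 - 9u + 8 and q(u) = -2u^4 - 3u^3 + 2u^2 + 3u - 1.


Align terms by degree and add:
  4u^2 - 9u + 8
  -2u^4 - 3u^3 + 2u^2 + 3u - 1
= -2u^4 - 3u^3 + 6u^2 - 6u + 7


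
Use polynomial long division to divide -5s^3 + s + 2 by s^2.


(-5s^3 + s + 2) / (s^2)
Step 1: -5s * (s^2) = -5s^3; subtract.
Step 2: 0 * (s^2) = 0; subtract.
Quotient: -5s, Remainder: s + 2


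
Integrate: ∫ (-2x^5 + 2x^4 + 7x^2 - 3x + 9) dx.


Reverse power rule on each term:
  ∫ -2x^5 dx = -(1/3)x^6
  ∫ 2x^4 dx = (2/5)x^5
  ∫ 7x^2 dx = (7/3)x^3
  ∫ -3x dx = -(3/2)x^2
  ∫ 9 dx = 9x
F(x) = -(1/3)x^6 + (2/5)x^5 + (7/3)x^3 - (3/2)x^2 + 9x + C


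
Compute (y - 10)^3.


Expand (y - 10)^3 by repeated multiplication:
  (y - 10)^2 = y^2 - 20y + 100
= y^3 - 30y^2 + 300y - 1000


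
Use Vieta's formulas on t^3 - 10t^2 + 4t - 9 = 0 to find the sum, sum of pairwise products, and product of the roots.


Monic cubic t^3+bt^2+ct+d=0: sum=-b, pairwise sum=c, product=-d.
b=-10, c=4, d=-9
r1+r2+r3 = 10
r1r2+r1r3+r2r3 = 4
r1r2r3 = 9


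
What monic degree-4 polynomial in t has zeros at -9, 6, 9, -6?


p(t) = (t + 9)(t - 6)(t - 9)(t + 6)
Expand: t^4 - 117t^2 + 2916


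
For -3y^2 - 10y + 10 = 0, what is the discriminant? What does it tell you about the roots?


D = b^2 - 4ac = (-10)^2 - 4(-3)(10) = 100 + 120 = 220
Since D > 0: two distinct irrational roots


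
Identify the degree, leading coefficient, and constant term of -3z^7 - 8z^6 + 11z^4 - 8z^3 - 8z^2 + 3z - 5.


Highest power of z is 7, with coefficient -3. Constant term is -5.
Degree = 7, leading coefficient = -3, constant term = -5


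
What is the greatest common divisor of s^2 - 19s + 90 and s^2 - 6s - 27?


Factor each:
  s^2 - 19s + 90 = (s - 9)(s - 10)
  s^2 - 6s - 27 = (s - 9)(s + 3)
Common monic factor: s - 9


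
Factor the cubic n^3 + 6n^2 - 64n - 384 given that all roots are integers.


Try integer roots (divisors of -384). n=-6: p(-6)=0.
Divide out (n + 6): quotient is n^2 - 64.
Factor the quadratic: (n - 8)(n + 8)
Result: (n + 6)(n - 8)(n + 8)


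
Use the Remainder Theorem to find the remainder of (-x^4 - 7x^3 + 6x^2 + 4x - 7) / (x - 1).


By the Remainder Theorem, the remainder equals p(1):
  -1*(1)^4 = -1
  -7*(1)^3 = -7
  6*(1)^2 = 6
  4*(1)^1 = 4
  constant: -7
Sum: -1 - 7 + 6 + 4 - 7 = -5


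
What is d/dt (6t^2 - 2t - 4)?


Apply the power rule term by term:
  d/dt(6t^2) = 12t
  d/dt(-2t) = -2
  d/dt(-4) = 0
p'(t) = 12t - 2


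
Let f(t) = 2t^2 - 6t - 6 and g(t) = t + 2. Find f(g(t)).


Substitute g(t) into f:
f(g(t)) = 2*(t + 2)^2 + (-6)*(t + 2) + (-6)
(t + 2)^2 = t^2 + 4t + 4
Expand and combine: 2t^2 + 2t - 10


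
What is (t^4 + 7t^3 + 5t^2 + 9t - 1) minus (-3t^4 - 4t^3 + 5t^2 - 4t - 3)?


Distribute the minus sign:
  (t^4 + 7t^3 + 5t^2 + 9t - 1)
- (-3t^4 - 4t^3 + 5t^2 - 4t - 3)
Negate second polynomial: 3t^4 + 4t^3 - 5t^2 + 4t + 3
Add: 4t^4 + 11t^3 + 13t + 2


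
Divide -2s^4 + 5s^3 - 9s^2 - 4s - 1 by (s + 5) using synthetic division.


Synthetic division with c = -5. Coefficients: -2, 5, -9, -4, -1
Bring down -2.
  -2 * -5 = 10; 10 + 5 = 15
  15 * -5 = -75; -75 - 9 = -84
  -84 * -5 = 420; 420 - 4 = 416
  416 * -5 = -2080; -2080 - 1 = -2081
Quotient: -2s^3 + 15s^2 - 84s + 416, Remainder: -2081


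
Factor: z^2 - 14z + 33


Roots satisfy r1 + r2 = -b/a = 14 and r1*r2 = c/a = 33.
So r1 = 11, r2 = 3.
z^2 - 14z + 33 = (z - r1)(z - r2) = (z - 11)(z - 3)


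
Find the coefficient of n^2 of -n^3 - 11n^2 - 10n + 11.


Read off the coefficient of n^2: -11


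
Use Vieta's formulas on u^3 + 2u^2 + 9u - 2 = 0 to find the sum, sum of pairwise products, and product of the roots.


Monic cubic u^3+bu^2+cu+d=0: sum=-b, pairwise sum=c, product=-d.
b=2, c=9, d=-2
r1+r2+r3 = -2
r1r2+r1r3+r2r3 = 9
r1r2r3 = 2


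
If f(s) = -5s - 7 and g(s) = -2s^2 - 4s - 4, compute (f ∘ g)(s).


Substitute g(s) into f:
f(g(s)) = -5*(-2s^2 - 4s - 4) + (-7)
Expand and combine: 10s^2 + 20s + 13


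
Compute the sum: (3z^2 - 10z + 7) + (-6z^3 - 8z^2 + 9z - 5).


Align terms by degree and add:
  3z^2 - 10z + 7
  -6z^3 - 8z^2 + 9z - 5
= -6z^3 - 5z^2 - z + 2


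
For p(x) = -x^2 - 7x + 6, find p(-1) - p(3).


p(-1) = 12
p(3) = -24
p(-1) - p(3) = 12 + 24 = 36


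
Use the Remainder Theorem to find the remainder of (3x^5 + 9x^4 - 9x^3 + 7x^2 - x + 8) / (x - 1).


By the Remainder Theorem, the remainder equals p(1):
  3*(1)^5 = 3
  9*(1)^4 = 9
  -9*(1)^3 = -9
  7*(1)^2 = 7
  -1*(1)^1 = -1
  constant: 8
Sum: 3 + 9 - 9 + 7 - 1 + 8 = 17


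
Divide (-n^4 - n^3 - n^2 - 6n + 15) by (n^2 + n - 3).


(-n^4 - n^3 - n^2 - 6n + 15) / (n^2 + n - 3)
Step 1: -n^2 * (n^2 + n - 3) = -n^4 - n^3 + 3n^2; subtract.
Step 2: 0 * (n^2 + n - 3) = 0; subtract.
Step 3: -4 * (n^2 + n - 3) = -4n^2 - 4n + 12; subtract.
Quotient: -n^2 - 4, Remainder: -2n + 3


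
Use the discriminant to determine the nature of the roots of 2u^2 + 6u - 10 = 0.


D = b^2 - 4ac = (6)^2 - 4(2)(-10) = 36 + 80 = 116
Since D > 0: two distinct irrational roots


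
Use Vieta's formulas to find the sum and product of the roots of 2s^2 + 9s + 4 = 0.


For as^2+bs+c=0: sum = -b/a, product = c/a.
a=2, b=9, c=4
Sum = -(9)/2 = -9/2
Product = (4)/2 = 2


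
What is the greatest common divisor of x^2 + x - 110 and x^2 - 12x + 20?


Factor each:
  x^2 + x - 110 = (x - 10)(x + 11)
  x^2 - 12x + 20 = (x - 10)(x - 2)
Common monic factor: x - 10


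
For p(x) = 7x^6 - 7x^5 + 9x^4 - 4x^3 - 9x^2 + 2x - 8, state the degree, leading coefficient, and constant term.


Highest power of x is 6, with coefficient 7. Constant term is -8.
Degree = 6, leading coefficient = 7, constant term = -8


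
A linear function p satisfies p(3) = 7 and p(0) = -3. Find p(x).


p(x) = mx + b. Using p(3)=7, p(0)=-3:
m = (7 + 3)/(3) = 10/3 = 10/3
b = 7 - m*(3) = 7 - 10 = -3
p(x) = (10/3)x - 3


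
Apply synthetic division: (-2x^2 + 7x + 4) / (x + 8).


Synthetic division with c = -8. Coefficients: -2, 7, 4
Bring down -2.
  -2 * -8 = 16; 16 + 7 = 23
  23 * -8 = -184; -184 + 4 = -180
Quotient: -2x + 23, Remainder: -180


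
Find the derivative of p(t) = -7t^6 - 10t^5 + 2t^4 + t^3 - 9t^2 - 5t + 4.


Apply the power rule term by term:
  d/dt(-7t^6) = -42t^5
  d/dt(-10t^5) = -50t^4
  d/dt(2t^4) = 8t^3
  d/dt(t^3) = 3t^2
  d/dt(-9t^2) = -18t
  d/dt(-5t) = -5
  d/dt(4) = 0
p'(t) = -42t^5 - 50t^4 + 8t^3 + 3t^2 - 18t - 5


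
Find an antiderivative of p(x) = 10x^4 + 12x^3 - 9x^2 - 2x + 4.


Reverse power rule on each term:
  ∫ 10x^4 dx = 2x^5
  ∫ 12x^3 dx = 3x^4
  ∫ -9x^2 dx = -3x^3
  ∫ -2x dx = -x^2
  ∫ 4 dx = 4x
F(x) = 2x^5 + 3x^4 - 3x^3 - x^2 + 4x + C


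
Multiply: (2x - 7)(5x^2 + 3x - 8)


Distribute each term of the first polynomial:
  (2x)(5x^2 + 3x - 8) = 10x^3 + 6x^2 - 16x
  (-7)(5x^2 + 3x - 8) = -35x^2 - 21x + 56
Sum: 10x^3 - 29x^2 - 37x + 56


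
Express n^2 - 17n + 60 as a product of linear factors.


Roots satisfy r1 + r2 = -b/a = 17 and r1*r2 = c/a = 60.
So r1 = 5, r2 = 12.
n^2 - 17n + 60 = (n - r1)(n - r2) = (n - 5)(n - 12)


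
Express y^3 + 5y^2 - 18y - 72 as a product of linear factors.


Try integer roots (divisors of -72). y=-3: p(-3)=0.
Divide out (y + 3): quotient is y^2 + 2y - 24.
Factor the quadratic: (y + 6)(y - 4)
Result: (y + 3)(y + 6)(y - 4)


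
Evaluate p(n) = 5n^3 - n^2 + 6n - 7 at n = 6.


Using direct substitution:
  5 * (6)^3 = 1080
  -1 * (6)^2 = -36
  6 * (6)^1 = 36
  constant: -7
Sum = 1080 - 36 + 36 - 7 = 1073


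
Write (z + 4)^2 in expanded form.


Expand (z + 4)^2 by repeated multiplication:
= z^2 + 8z + 16


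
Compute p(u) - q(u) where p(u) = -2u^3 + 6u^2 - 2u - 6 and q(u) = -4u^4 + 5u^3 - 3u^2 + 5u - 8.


Distribute the minus sign:
  (-2u^3 + 6u^2 - 2u - 6)
- (-4u^4 + 5u^3 - 3u^2 + 5u - 8)
Negate second polynomial: 4u^4 - 5u^3 + 3u^2 - 5u + 8
Add: 4u^4 - 7u^3 + 9u^2 - 7u + 2


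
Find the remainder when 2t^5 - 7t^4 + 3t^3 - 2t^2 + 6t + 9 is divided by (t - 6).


By the Remainder Theorem, the remainder equals p(6):
  2*(6)^5 = 15552
  -7*(6)^4 = -9072
  3*(6)^3 = 648
  -2*(6)^2 = -72
  6*(6)^1 = 36
  constant: 9
Sum: 15552 - 9072 + 648 - 72 + 36 + 9 = 7101


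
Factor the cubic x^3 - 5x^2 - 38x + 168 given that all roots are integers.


Try integer roots (divisors of 168). x=-6: p(-6)=0.
Divide out (x + 6): quotient is x^2 - 11x + 28.
Factor the quadratic: (x - 4)(x - 7)
Result: (x + 6)(x - 4)(x - 7)


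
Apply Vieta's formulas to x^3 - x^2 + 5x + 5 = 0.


Monic cubic x^3+bx^2+cx+d=0: sum=-b, pairwise sum=c, product=-d.
b=-1, c=5, d=5
r1+r2+r3 = 1
r1r2+r1r3+r2r3 = 5
r1r2r3 = -5


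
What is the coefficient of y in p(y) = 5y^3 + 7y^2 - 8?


Read off the coefficient of y: 0


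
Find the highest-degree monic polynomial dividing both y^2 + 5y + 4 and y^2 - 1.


Factor each:
  y^2 + 5y + 4 = (y + 1)(y + 4)
  y^2 - 1 = (y + 1)(y - 1)
Common monic factor: y + 1


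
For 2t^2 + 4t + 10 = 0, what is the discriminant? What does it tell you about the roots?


D = b^2 - 4ac = (4)^2 - 4(2)(10) = 16 - 80 = -64
Since D < 0: two complex conjugate roots (no real roots)


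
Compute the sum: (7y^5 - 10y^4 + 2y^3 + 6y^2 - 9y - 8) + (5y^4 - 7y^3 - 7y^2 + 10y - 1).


Align terms by degree and add:
  7y^5 - 10y^4 + 2y^3 + 6y^2 - 9y - 8
+ 5y^4 - 7y^3 - 7y^2 + 10y - 1
= 7y^5 - 5y^4 - 5y^3 - y^2 + y - 9


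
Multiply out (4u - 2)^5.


Expand (4u - 2)^5 by repeated multiplication:
  (4u - 2)^2 = 16u^2 - 16u + 4
  (4u - 2)^3 = 64u^3 - 96u^2 + 48u - 8
  (4u - 2)^4 = 256u^4 - 512u^3 + 384u^2 - 128u + 16
= 1024u^5 - 2560u^4 + 2560u^3 - 1280u^2 + 320u - 32


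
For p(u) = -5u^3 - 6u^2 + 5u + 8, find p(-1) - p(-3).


p(-1) = 2
p(-3) = 74
p(-1) - p(-3) = 2 - 74 = -72


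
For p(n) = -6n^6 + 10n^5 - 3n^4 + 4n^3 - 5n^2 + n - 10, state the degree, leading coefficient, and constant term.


Highest power of n is 6, with coefficient -6. Constant term is -10.
Degree = 6, leading coefficient = -6, constant term = -10


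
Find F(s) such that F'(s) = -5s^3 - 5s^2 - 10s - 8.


Reverse power rule on each term:
  ∫ -5s^3 ds = -(5/4)s^4
  ∫ -5s^2 ds = -(5/3)s^3
  ∫ -10s ds = -5s^2
  ∫ -8 ds = -8s
F(s) = -(5/4)s^4 - (5/3)s^3 - 5s^2 - 8s + C


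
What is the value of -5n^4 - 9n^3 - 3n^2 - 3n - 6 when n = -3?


Using direct substitution:
  -5 * (-3)^4 = -405
  -9 * (-3)^3 = 243
  -3 * (-3)^2 = -27
  -3 * (-3)^1 = 9
  constant: -6
Sum = -405 + 243 - 27 + 9 - 6 = -186


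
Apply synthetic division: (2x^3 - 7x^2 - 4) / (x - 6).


Synthetic division with c = 6. Coefficients: 2, -7, 0, -4
Bring down 2.
  2 * 6 = 12; 12 - 7 = 5
  5 * 6 = 30; 30 + 0 = 30
  30 * 6 = 180; 180 - 4 = 176
Quotient: 2x^2 + 5x + 30, Remainder: 176


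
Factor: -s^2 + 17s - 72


Roots satisfy r1 + r2 = -b/a = 17 and r1*r2 = c/a = 72.
So r1 = 8, r2 = 9.
-s^2 + 17s - 72 = -(s - r1)(s - r2) = -(s - 8)(s - 9)


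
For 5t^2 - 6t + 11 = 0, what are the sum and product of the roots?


For at^2+bt+c=0: sum = -b/a, product = c/a.
a=5, b=-6, c=11
Sum = -(-6)/5 = 6/5
Product = (11)/5 = 11/5


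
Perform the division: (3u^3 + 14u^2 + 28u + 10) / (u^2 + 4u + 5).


(3u^3 + 14u^2 + 28u + 10) / (u^2 + 4u + 5)
Step 1: 3u * (u^2 + 4u + 5) = 3u^3 + 12u^2 + 15u; subtract.
Step 2: 2 * (u^2 + 4u + 5) = 2u^2 + 8u + 10; subtract.
Quotient: 3u + 2, Remainder: 5u


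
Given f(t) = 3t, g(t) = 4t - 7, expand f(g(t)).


Substitute g(t) into f:
f(g(t)) = 3*(4t - 7)
Expand and combine: 12t - 21


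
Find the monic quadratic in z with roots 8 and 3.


p(z) = (z - 8)(z - 3)
Expand: z^2 - 11z + 24


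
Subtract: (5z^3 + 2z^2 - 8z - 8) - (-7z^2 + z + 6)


Distribute the minus sign:
  (5z^3 + 2z^2 - 8z - 8)
- (-7z^2 + z + 6)
Negate second polynomial: 7z^2 - z - 6
Add: 5z^3 + 9z^2 - 9z - 14


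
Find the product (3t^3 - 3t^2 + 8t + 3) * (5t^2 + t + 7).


Distribute each term of the first polynomial:
  (3t^3)(5t^2 + t + 7) = 15t^5 + 3t^4 + 21t^3
  (-3t^2)(5t^2 + t + 7) = -15t^4 - 3t^3 - 21t^2
  (8t)(5t^2 + t + 7) = 40t^3 + 8t^2 + 56t
  (3)(5t^2 + t + 7) = 15t^2 + 3t + 21
Sum: 15t^5 - 12t^4 + 58t^3 + 2t^2 + 59t + 21


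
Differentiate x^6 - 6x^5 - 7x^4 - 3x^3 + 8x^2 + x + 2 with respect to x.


Apply the power rule term by term:
  d/dx(x^6) = 6x^5
  d/dx(-6x^5) = -30x^4
  d/dx(-7x^4) = -28x^3
  d/dx(-3x^3) = -9x^2
  d/dx(8x^2) = 16x
  d/dx(x) = 1
  d/dx(2) = 0
p'(x) = 6x^5 - 30x^4 - 28x^3 - 9x^2 + 16x + 1


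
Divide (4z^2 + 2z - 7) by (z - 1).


(4z^2 + 2z - 7) / (z - 1)
Step 1: 4z * (z - 1) = 4z^2 - 4z; subtract.
Step 2: 6 * (z - 1) = 6z - 6; subtract.
Quotient: 4z + 6, Remainder: -1


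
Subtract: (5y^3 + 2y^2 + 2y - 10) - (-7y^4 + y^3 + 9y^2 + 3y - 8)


Distribute the minus sign:
  (5y^3 + 2y^2 + 2y - 10)
- (-7y^4 + y^3 + 9y^2 + 3y - 8)
Negate second polynomial: 7y^4 - y^3 - 9y^2 - 3y + 8
Add: 7y^4 + 4y^3 - 7y^2 - y - 2


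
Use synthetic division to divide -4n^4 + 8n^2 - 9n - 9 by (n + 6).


Synthetic division with c = -6. Coefficients: -4, 0, 8, -9, -9
Bring down -4.
  -4 * -6 = 24; 24 + 0 = 24
  24 * -6 = -144; -144 + 8 = -136
  -136 * -6 = 816; 816 - 9 = 807
  807 * -6 = -4842; -4842 - 9 = -4851
Quotient: -4n^3 + 24n^2 - 136n + 807, Remainder: -4851


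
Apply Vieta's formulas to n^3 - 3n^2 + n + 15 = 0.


Monic cubic n^3+bn^2+cn+d=0: sum=-b, pairwise sum=c, product=-d.
b=-3, c=1, d=15
r1+r2+r3 = 3
r1r2+r1r3+r2r3 = 1
r1r2r3 = -15


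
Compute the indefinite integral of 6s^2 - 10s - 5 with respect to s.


Reverse power rule on each term:
  ∫ 6s^2 ds = 2s^3
  ∫ -10s ds = -5s^2
  ∫ -5 ds = -5s
F(s) = 2s^3 - 5s^2 - 5s + C


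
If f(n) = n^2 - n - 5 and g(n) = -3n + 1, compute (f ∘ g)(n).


Substitute g(n) into f:
f(g(n)) = 1*(-3n + 1)^2 + (-1)*(-3n + 1) + (-5)
(-3n + 1)^2 = 9n^2 - 6n + 1
Expand and combine: 9n^2 - 3n - 5


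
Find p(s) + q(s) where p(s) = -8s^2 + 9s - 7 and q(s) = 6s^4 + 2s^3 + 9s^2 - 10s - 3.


Align terms by degree and add:
  -8s^2 + 9s - 7
+ 6s^4 + 2s^3 + 9s^2 - 10s - 3
= 6s^4 + 2s^3 + s^2 - s - 10


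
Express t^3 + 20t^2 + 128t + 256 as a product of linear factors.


Try integer roots (divisors of 256). t=-8: p(-8)=0.
Divide out (t + 8): quotient is t^2 + 12t + 32.
Factor the quadratic: (t + 8)(t + 4)
Result: (t + 8)(t + 8)(t + 4)


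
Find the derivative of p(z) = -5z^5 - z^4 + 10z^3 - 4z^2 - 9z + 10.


Apply the power rule term by term:
  d/dz(-5z^5) = -25z^4
  d/dz(-z^4) = -4z^3
  d/dz(10z^3) = 30z^2
  d/dz(-4z^2) = -8z
  d/dz(-9z) = -9
  d/dz(10) = 0
p'(z) = -25z^4 - 4z^3 + 30z^2 - 8z - 9


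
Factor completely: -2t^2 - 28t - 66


Roots satisfy r1 + r2 = -b/a = -14 and r1*r2 = c/a = 33.
So r1 = -11, r2 = -3.
-2t^2 - 28t - 66 = -2(t - r1)(t - r2) = -2(t + 11)(t + 3)


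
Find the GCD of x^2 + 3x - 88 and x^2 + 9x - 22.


Factor each:
  x^2 + 3x - 88 = (x + 11)(x - 8)
  x^2 + 9x - 22 = (x + 11)(x - 2)
Common monic factor: x + 11


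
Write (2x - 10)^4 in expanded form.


Expand (2x - 10)^4 by repeated multiplication:
  (2x - 10)^2 = 4x^2 - 40x + 100
  (2x - 10)^3 = 8x^3 - 120x^2 + 600x - 1000
= 16x^4 - 320x^3 + 2400x^2 - 8000x + 10000


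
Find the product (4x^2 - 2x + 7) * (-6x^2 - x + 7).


Distribute each term of the first polynomial:
  (4x^2)(-6x^2 - x + 7) = -24x^4 - 4x^3 + 28x^2
  (-2x)(-6x^2 - x + 7) = 12x^3 + 2x^2 - 14x
  (7)(-6x^2 - x + 7) = -42x^2 - 7x + 49
Sum: -24x^4 + 8x^3 - 12x^2 - 21x + 49


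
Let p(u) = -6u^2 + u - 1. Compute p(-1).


Using direct substitution:
  -6 * (-1)^2 = -6
  1 * (-1)^1 = -1
  constant: -1
Sum = -6 - 1 - 1 = -8


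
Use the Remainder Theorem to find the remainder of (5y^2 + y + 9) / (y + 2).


By the Remainder Theorem, the remainder equals p(-2):
  5*(-2)^2 = 20
  1*(-2)^1 = -2
  constant: 9
Sum: 20 - 2 + 9 = 27


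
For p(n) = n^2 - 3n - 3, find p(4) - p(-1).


p(4) = 1
p(-1) = 1
p(4) - p(-1) = 1 - 1 = 0


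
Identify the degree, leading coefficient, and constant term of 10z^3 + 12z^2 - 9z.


Highest power of z is 3, with coefficient 10. Constant term is 0.
Degree = 3, leading coefficient = 10, constant term = 0


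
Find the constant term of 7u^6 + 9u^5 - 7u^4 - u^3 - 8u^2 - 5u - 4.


Read off the constant term: -4


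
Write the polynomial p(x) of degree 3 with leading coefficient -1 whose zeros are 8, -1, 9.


p(x) = -(x - 8)(x + 1)(x - 9)
Expand: -x^3 + 16x^2 - 55x - 72


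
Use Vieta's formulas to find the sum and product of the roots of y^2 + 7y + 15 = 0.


For ay^2+by+c=0: sum = -b/a, product = c/a.
a=1, b=7, c=15
Sum = -(7)/1 = -7
Product = (15)/1 = 15


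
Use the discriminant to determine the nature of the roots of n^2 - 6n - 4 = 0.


D = b^2 - 4ac = (-6)^2 - 4(1)(-4) = 36 + 16 = 52
Since D > 0: two distinct irrational roots


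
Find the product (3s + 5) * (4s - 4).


Distribute each term of the first polynomial:
  (3s)(4s - 4) = 12s^2 - 12s
  (5)(4s - 4) = 20s - 20
Sum: 12s^2 + 8s - 20


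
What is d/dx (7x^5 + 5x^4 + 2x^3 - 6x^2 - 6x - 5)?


Apply the power rule term by term:
  d/dx(7x^5) = 35x^4
  d/dx(5x^4) = 20x^3
  d/dx(2x^3) = 6x^2
  d/dx(-6x^2) = -12x
  d/dx(-6x) = -6
  d/dx(-5) = 0
p'(x) = 35x^4 + 20x^3 + 6x^2 - 12x - 6


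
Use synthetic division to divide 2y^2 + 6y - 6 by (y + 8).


Synthetic division with c = -8. Coefficients: 2, 6, -6
Bring down 2.
  2 * -8 = -16; -16 + 6 = -10
  -10 * -8 = 80; 80 - 6 = 74
Quotient: 2y - 10, Remainder: 74


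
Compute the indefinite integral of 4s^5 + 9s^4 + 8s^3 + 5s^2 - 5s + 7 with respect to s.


Reverse power rule on each term:
  ∫ 4s^5 ds = (2/3)s^6
  ∫ 9s^4 ds = (9/5)s^5
  ∫ 8s^3 ds = 2s^4
  ∫ 5s^2 ds = (5/3)s^3
  ∫ -5s ds = -(5/2)s^2
  ∫ 7 ds = 7s
F(s) = (2/3)s^6 + (9/5)s^5 + 2s^4 + (5/3)s^3 - (5/2)s^2 + 7s + C


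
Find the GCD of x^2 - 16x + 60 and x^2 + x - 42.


Factor each:
  x^2 - 16x + 60 = (x - 6)(x - 10)
  x^2 + x - 42 = (x - 6)(x + 7)
Common monic factor: x - 6


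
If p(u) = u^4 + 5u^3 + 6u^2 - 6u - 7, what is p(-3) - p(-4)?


p(-3) = 11
p(-4) = 49
p(-3) - p(-4) = 11 - 49 = -38


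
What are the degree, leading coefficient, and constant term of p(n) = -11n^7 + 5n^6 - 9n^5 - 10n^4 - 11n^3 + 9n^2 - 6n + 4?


Highest power of n is 7, with coefficient -11. Constant term is 4.
Degree = 7, leading coefficient = -11, constant term = 4


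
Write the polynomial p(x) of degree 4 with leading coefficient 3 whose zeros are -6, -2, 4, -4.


p(x) = 3(x + 6)(x + 2)(x - 4)(x + 4)
Expand: 3x^4 + 24x^3 - 12x^2 - 384x - 576


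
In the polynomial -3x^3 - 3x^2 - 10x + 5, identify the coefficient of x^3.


Read off the coefficient of x^3: -3


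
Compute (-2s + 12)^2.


Expand (-2s + 12)^2 by repeated multiplication:
= 4s^2 - 48s + 144


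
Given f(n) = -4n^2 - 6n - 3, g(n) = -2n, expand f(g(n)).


Substitute g(n) into f:
f(g(n)) = -4*(-2n)^2 + (-6)*(-2n) + (-3)
(-2n)^2 = 4n^2
Expand and combine: -16n^2 + 12n - 3


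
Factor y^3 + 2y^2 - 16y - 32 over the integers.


Try integer roots (divisors of -32). y=-4: p(-4)=0.
Divide out (y + 4): quotient is y^2 - 2y - 8.
Factor the quadratic: (y - 4)(y + 2)
Result: (y + 4)(y - 4)(y + 2)


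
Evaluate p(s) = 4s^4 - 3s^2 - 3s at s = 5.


Using direct substitution:
  4 * (5)^4 = 2500
  0 * (5)^3 = 0
  -3 * (5)^2 = -75
  -3 * (5)^1 = -15
  constant: 0
Sum = 2500 + 0 - 75 - 15 + 0 = 2410


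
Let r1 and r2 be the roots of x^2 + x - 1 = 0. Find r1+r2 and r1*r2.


For ax^2+bx+c=0: sum = -b/a, product = c/a.
a=1, b=1, c=-1
Sum = -(1)/1 = -1
Product = (-1)/1 = -1


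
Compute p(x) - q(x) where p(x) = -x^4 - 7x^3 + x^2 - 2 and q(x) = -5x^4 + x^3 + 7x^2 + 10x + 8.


Distribute the minus sign:
  (-x^4 - 7x^3 + x^2 - 2)
- (-5x^4 + x^3 + 7x^2 + 10x + 8)
Negate second polynomial: 5x^4 - x^3 - 7x^2 - 10x - 8
Add: 4x^4 - 8x^3 - 6x^2 - 10x - 10


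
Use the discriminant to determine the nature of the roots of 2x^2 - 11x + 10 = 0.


D = b^2 - 4ac = (-11)^2 - 4(2)(10) = 121 - 80 = 41
Since D > 0: two distinct irrational roots


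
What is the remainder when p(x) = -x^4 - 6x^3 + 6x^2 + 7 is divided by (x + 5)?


By the Remainder Theorem, the remainder equals p(-5):
  -1*(-5)^4 = -625
  -6*(-5)^3 = 750
  6*(-5)^2 = 150
  0*(-5)^1 = 0
  constant: 7
Sum: -625 + 750 + 150 + 0 + 7 = 282


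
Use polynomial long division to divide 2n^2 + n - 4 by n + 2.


(2n^2 + n - 4) / (n + 2)
Step 1: 2n * (n + 2) = 2n^2 + 4n; subtract.
Step 2: -3 * (n + 2) = -3n - 6; subtract.
Quotient: 2n - 3, Remainder: 2


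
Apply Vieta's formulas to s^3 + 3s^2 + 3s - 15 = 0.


Monic cubic s^3+bs^2+cs+d=0: sum=-b, pairwise sum=c, product=-d.
b=3, c=3, d=-15
r1+r2+r3 = -3
r1r2+r1r3+r2r3 = 3
r1r2r3 = 15


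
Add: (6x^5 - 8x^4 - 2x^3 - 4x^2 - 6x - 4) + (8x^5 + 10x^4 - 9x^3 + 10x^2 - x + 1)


Align terms by degree and add:
  6x^5 - 8x^4 - 2x^3 - 4x^2 - 6x - 4
+ 8x^5 + 10x^4 - 9x^3 + 10x^2 - x + 1
= 14x^5 + 2x^4 - 11x^3 + 6x^2 - 7x - 3


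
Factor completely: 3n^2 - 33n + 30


Roots satisfy r1 + r2 = -b/a = 11 and r1*r2 = c/a = 10.
So r1 = 1, r2 = 10.
3n^2 - 33n + 30 = 3(n - r1)(n - r2) = 3(n - 1)(n - 10)


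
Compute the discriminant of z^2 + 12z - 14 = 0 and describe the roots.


D = b^2 - 4ac = (12)^2 - 4(1)(-14) = 144 + 56 = 200
Since D > 0: two distinct irrational roots


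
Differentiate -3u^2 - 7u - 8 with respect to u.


Apply the power rule term by term:
  d/du(-3u^2) = -6u
  d/du(-7u) = -7
  d/du(-8) = 0
p'(u) = -6u - 7


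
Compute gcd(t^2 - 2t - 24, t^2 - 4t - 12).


Factor each:
  t^2 - 2t - 24 = (t - 6)(t + 4)
  t^2 - 4t - 12 = (t - 6)(t + 2)
Common monic factor: t - 6


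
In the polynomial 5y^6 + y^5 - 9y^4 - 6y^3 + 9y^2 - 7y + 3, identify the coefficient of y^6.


Read off the coefficient of y^6: 5


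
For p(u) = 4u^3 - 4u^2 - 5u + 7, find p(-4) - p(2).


p(-4) = -293
p(2) = 13
p(-4) - p(2) = -293 - 13 = -306


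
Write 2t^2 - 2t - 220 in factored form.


Roots satisfy r1 + r2 = -b/a = 1 and r1*r2 = c/a = -110.
So r1 = 11, r2 = -10.
2t^2 - 2t - 220 = 2(t - r1)(t - r2) = 2(t - 11)(t + 10)


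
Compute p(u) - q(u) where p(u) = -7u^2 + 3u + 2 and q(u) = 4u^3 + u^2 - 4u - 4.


Distribute the minus sign:
  (-7u^2 + 3u + 2)
- (4u^3 + u^2 - 4u - 4)
Negate second polynomial: -4u^3 - u^2 + 4u + 4
Add: -4u^3 - 8u^2 + 7u + 6


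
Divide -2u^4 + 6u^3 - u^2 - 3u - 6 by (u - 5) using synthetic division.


Synthetic division with c = 5. Coefficients: -2, 6, -1, -3, -6
Bring down -2.
  -2 * 5 = -10; -10 + 6 = -4
  -4 * 5 = -20; -20 - 1 = -21
  -21 * 5 = -105; -105 - 3 = -108
  -108 * 5 = -540; -540 - 6 = -546
Quotient: -2u^3 - 4u^2 - 21u - 108, Remainder: -546


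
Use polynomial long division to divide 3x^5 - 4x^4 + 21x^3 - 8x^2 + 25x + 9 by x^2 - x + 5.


(3x^5 - 4x^4 + 21x^3 - 8x^2 + 25x + 9) / (x^2 - x + 5)
Step 1: 3x^3 * (x^2 - x + 5) = 3x^5 - 3x^4 + 15x^3; subtract.
Step 2: -x^2 * (x^2 - x + 5) = -x^4 + x^3 - 5x^2; subtract.
Step 3: 5x * (x^2 - x + 5) = 5x^3 - 5x^2 + 25x; subtract.
Step 4: 2 * (x^2 - x + 5) = 2x^2 - 2x + 10; subtract.
Quotient: 3x^3 - x^2 + 5x + 2, Remainder: 2x - 1


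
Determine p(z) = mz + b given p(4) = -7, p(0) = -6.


p(z) = mz + b. Using p(4)=-7, p(0)=-6:
m = (-7 + 6)/(4) = -1/4 = -1/4
b = -7 - m*(4) = -7 + 1 = -6
p(z) = -(1/4)z - 6


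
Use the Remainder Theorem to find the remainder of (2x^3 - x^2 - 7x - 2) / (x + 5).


By the Remainder Theorem, the remainder equals p(-5):
  2*(-5)^3 = -250
  -1*(-5)^2 = -25
  -7*(-5)^1 = 35
  constant: -2
Sum: -250 - 25 + 35 - 2 = -242


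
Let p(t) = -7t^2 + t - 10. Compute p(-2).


Using direct substitution:
  -7 * (-2)^2 = -28
  1 * (-2)^1 = -2
  constant: -10
Sum = -28 - 2 - 10 = -40


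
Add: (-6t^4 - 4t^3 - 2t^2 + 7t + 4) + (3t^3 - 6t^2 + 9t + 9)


Align terms by degree and add:
  -6t^4 - 4t^3 - 2t^2 + 7t + 4
+ 3t^3 - 6t^2 + 9t + 9
= -6t^4 - t^3 - 8t^2 + 16t + 13


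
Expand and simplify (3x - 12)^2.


Expand (3x - 12)^2 by repeated multiplication:
= 9x^2 - 72x + 144


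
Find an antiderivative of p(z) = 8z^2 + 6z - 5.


Reverse power rule on each term:
  ∫ 8z^2 dz = (8/3)z^3
  ∫ 6z dz = 3z^2
  ∫ -5 dz = -5z
F(z) = (8/3)z^3 + 3z^2 - 5z + C


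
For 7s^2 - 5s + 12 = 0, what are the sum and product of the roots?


For as^2+bs+c=0: sum = -b/a, product = c/a.
a=7, b=-5, c=12
Sum = -(-5)/7 = 5/7
Product = (12)/7 = 12/7


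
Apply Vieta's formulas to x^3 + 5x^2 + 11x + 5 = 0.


Monic cubic x^3+bx^2+cx+d=0: sum=-b, pairwise sum=c, product=-d.
b=5, c=11, d=5
r1+r2+r3 = -5
r1r2+r1r3+r2r3 = 11
r1r2r3 = -5


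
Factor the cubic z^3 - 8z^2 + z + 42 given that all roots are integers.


Try integer roots (divisors of 42). z=7: p(7)=0.
Divide out (z - 7): quotient is z^2 - z - 6.
Factor the quadratic: (z - 3)(z + 2)
Result: (z - 7)(z - 3)(z + 2)
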